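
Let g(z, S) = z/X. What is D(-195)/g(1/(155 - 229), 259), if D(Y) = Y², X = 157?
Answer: -441774450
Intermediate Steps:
g(z, S) = z/157
D(-195)/g(1/(155 - 229), 259) = (-195)²/((1/(157*(155 - 229)))) = 38025/(((1/157)/(-74))) = 38025/(((1/157)*(-1/74))) = 38025/(-1/11618) = 38025*(-11618) = -441774450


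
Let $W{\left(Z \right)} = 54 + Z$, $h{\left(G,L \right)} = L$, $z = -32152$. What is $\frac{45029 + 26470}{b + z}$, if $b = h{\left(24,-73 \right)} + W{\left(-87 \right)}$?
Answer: $- \frac{71499}{32258} \approx -2.2165$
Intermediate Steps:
$b = -106$ ($b = -73 + \left(54 - 87\right) = -73 - 33 = -106$)
$\frac{45029 + 26470}{b + z} = \frac{45029 + 26470}{-106 - 32152} = \frac{71499}{-32258} = 71499 \left(- \frac{1}{32258}\right) = - \frac{71499}{32258}$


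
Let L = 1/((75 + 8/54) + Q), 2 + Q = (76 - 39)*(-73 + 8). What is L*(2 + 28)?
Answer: -81/6296 ≈ -0.012865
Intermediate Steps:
Q = -2407 (Q = -2 + (76 - 39)*(-73 + 8) = -2 + 37*(-65) = -2 - 2405 = -2407)
L = -27/62960 (L = 1/((75 + 8/54) - 2407) = 1/((75 + 8*(1/54)) - 2407) = 1/((75 + 4/27) - 2407) = 1/(2029/27 - 2407) = 1/(-62960/27) = -27/62960 ≈ -0.00042884)
L*(2 + 28) = -27*(2 + 28)/62960 = -27/62960*30 = -81/6296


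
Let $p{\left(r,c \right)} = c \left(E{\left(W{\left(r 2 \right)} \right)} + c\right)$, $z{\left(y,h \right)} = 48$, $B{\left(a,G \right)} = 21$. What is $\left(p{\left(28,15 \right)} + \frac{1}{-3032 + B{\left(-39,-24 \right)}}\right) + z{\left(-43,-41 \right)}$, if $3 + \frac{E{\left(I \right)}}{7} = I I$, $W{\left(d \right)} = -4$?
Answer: $\frac{4932017}{3011} \approx 1638.0$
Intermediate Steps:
$E{\left(I \right)} = -21 + 7 I^{2}$ ($E{\left(I \right)} = -21 + 7 I I = -21 + 7 I^{2}$)
$p{\left(r,c \right)} = c \left(91 + c\right)$ ($p{\left(r,c \right)} = c \left(\left(-21 + 7 \left(-4\right)^{2}\right) + c\right) = c \left(\left(-21 + 7 \cdot 16\right) + c\right) = c \left(\left(-21 + 112\right) + c\right) = c \left(91 + c\right)$)
$\left(p{\left(28,15 \right)} + \frac{1}{-3032 + B{\left(-39,-24 \right)}}\right) + z{\left(-43,-41 \right)} = \left(15 \left(91 + 15\right) + \frac{1}{-3032 + 21}\right) + 48 = \left(15 \cdot 106 + \frac{1}{-3011}\right) + 48 = \left(1590 - \frac{1}{3011}\right) + 48 = \frac{4787489}{3011} + 48 = \frac{4932017}{3011}$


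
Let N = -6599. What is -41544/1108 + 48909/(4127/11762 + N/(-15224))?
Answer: 1212236322637794/19451893711 ≈ 62320.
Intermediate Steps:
-41544/1108 + 48909/(4127/11762 + N/(-15224)) = -41544/1108 + 48909/(4127/11762 - 6599/(-15224)) = -41544*1/1108 + 48909/(4127*(1/11762) - 6599*(-1/15224)) = -10386/277 + 48909/(4127/11762 + 6599/15224) = -10386/277 + 48909/(70223443/89532344) = -10386/277 + 48909*(89532344/70223443) = -10386/277 + 4378937412696/70223443 = 1212236322637794/19451893711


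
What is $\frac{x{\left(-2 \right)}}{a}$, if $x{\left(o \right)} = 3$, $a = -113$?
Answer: $- \frac{3}{113} \approx -0.026549$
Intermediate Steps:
$\frac{x{\left(-2 \right)}}{a} = \frac{3}{-113} = 3 \left(- \frac{1}{113}\right) = - \frac{3}{113}$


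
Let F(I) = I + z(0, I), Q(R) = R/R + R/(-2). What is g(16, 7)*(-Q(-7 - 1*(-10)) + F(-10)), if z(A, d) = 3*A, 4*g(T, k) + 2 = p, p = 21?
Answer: -361/8 ≈ -45.125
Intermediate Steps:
g(T, k) = 19/4 (g(T, k) = -1/2 + (1/4)*21 = -1/2 + 21/4 = 19/4)
Q(R) = 1 - R/2 (Q(R) = 1 + R*(-1/2) = 1 - R/2)
F(I) = I (F(I) = I + 3*0 = I + 0 = I)
g(16, 7)*(-Q(-7 - 1*(-10)) + F(-10)) = 19*(-(1 - (-7 - 1*(-10))/2) - 10)/4 = 19*(-(1 - (-7 + 10)/2) - 10)/4 = 19*(-(1 - 1/2*3) - 10)/4 = 19*(-(1 - 3/2) - 10)/4 = 19*(-1*(-1/2) - 10)/4 = 19*(1/2 - 10)/4 = (19/4)*(-19/2) = -361/8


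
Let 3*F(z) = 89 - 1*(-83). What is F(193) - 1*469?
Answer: -1235/3 ≈ -411.67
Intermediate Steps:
F(z) = 172/3 (F(z) = (89 - 1*(-83))/3 = (89 + 83)/3 = (1/3)*172 = 172/3)
F(193) - 1*469 = 172/3 - 1*469 = 172/3 - 469 = -1235/3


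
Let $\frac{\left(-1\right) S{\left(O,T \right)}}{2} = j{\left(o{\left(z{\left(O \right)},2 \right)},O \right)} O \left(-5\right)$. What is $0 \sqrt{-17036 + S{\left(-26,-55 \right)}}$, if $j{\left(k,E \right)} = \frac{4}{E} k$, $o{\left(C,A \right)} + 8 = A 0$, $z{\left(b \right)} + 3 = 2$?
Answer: $0$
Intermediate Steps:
$z{\left(b \right)} = -1$ ($z{\left(b \right)} = -3 + 2 = -1$)
$o{\left(C,A \right)} = -8$ ($o{\left(C,A \right)} = -8 + A 0 = -8 + 0 = -8$)
$j{\left(k,E \right)} = \frac{4 k}{E}$
$S{\left(O,T \right)} = -320$ ($S{\left(O,T \right)} = - 2 \cdot 4 \left(-8\right) \frac{1}{O} O \left(-5\right) = - 2 - \frac{32}{O} O \left(-5\right) = - 2 \left(\left(-32\right) \left(-5\right)\right) = \left(-2\right) 160 = -320$)
$0 \sqrt{-17036 + S{\left(-26,-55 \right)}} = 0 \sqrt{-17036 - 320} = 0 \sqrt{-17356} = 0 \cdot 2 i \sqrt{4339} = 0$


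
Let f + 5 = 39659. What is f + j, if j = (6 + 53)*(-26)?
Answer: 38120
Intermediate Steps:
f = 39654 (f = -5 + 39659 = 39654)
j = -1534 (j = 59*(-26) = -1534)
f + j = 39654 - 1534 = 38120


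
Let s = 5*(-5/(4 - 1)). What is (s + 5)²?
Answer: 100/9 ≈ 11.111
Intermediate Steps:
s = -25/3 (s = 5*(-5/(3*1)) = 5*(-5/3) = -25/3 ≈ -8.3333)
(s + 5)² = (-25/3 + 5)² = (-10/3)² = 100/9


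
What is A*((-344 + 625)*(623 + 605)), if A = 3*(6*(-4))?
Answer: -24844896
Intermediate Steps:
A = -72 (A = 3*(-24) = -72)
A*((-344 + 625)*(623 + 605)) = -72*(-344 + 625)*(623 + 605) = -20232*1228 = -72*345068 = -24844896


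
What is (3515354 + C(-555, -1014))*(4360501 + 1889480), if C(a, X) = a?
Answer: 21967426968819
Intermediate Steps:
(3515354 + C(-555, -1014))*(4360501 + 1889480) = (3515354 - 555)*(4360501 + 1889480) = 3514799*6249981 = 21967426968819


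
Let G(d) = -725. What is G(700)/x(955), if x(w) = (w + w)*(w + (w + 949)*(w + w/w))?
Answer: -145/695690378 ≈ -2.0843e-7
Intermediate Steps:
x(w) = 2*w*(w + (1 + w)*(949 + w)) (x(w) = (2*w)*(w + (949 + w)*(w + 1)) = (2*w)*(w + (949 + w)*(1 + w)) = (2*w)*(w + (1 + w)*(949 + w)) = 2*w*(w + (1 + w)*(949 + w)))
G(700)/x(955) = -725*1/(1910*(949 + 955² + 951*955)) = -725*1/(1910*(949 + 912025 + 908205)) = -725/(2*955*1821179) = -725/3478451890 = -725*1/3478451890 = -145/695690378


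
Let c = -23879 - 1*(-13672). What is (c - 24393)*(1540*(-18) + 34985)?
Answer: -251369000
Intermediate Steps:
c = -10207 (c = -23879 + 13672 = -10207)
(c - 24393)*(1540*(-18) + 34985) = (-10207 - 24393)*(1540*(-18) + 34985) = -34600*(-27720 + 34985) = -34600*7265 = -251369000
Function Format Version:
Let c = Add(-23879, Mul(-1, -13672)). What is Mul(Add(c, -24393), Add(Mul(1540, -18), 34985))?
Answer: -251369000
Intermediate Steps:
c = -10207 (c = Add(-23879, 13672) = -10207)
Mul(Add(c, -24393), Add(Mul(1540, -18), 34985)) = Mul(Add(-10207, -24393), Add(Mul(1540, -18), 34985)) = Mul(-34600, Add(-27720, 34985)) = Mul(-34600, 7265) = -251369000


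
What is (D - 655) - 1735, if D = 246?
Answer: -2144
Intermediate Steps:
(D - 655) - 1735 = (246 - 655) - 1735 = -409 - 1735 = -2144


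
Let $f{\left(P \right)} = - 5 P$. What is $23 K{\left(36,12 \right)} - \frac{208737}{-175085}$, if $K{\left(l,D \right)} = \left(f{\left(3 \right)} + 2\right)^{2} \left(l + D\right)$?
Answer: $\frac{32666867697}{175085} \approx 1.8658 \cdot 10^{5}$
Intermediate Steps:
$K{\left(l,D \right)} = 169 D + 169 l$ ($K{\left(l,D \right)} = \left(\left(-5\right) 3 + 2\right)^{2} \left(l + D\right) = \left(-15 + 2\right)^{2} \left(D + l\right) = \left(-13\right)^{2} \left(D + l\right) = 169 \left(D + l\right) = 169 D + 169 l$)
$23 K{\left(36,12 \right)} - \frac{208737}{-175085} = 23 \left(169 \cdot 12 + 169 \cdot 36\right) - \frac{208737}{-175085} = 23 \left(2028 + 6084\right) - 208737 \left(- \frac{1}{175085}\right) = 23 \cdot 8112 - - \frac{208737}{175085} = 186576 + \frac{208737}{175085} = \frac{32666867697}{175085}$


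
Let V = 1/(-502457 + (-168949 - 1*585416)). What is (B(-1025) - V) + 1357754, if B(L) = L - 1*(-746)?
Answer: 1706104444451/1256822 ≈ 1.3575e+6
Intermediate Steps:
B(L) = 746 + L (B(L) = L + 746 = 746 + L)
V = -1/1256822 (V = 1/(-502457 + (-168949 - 585416)) = 1/(-502457 - 754365) = 1/(-1256822) = -1/1256822 ≈ -7.9566e-7)
(B(-1025) - V) + 1357754 = ((746 - 1025) - 1*(-1/1256822)) + 1357754 = (-279 + 1/1256822) + 1357754 = -350653337/1256822 + 1357754 = 1706104444451/1256822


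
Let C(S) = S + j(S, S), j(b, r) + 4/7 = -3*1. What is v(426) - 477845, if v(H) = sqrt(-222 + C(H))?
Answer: -477845 + sqrt(9821)/7 ≈ -4.7783e+5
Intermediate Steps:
j(b, r) = -25/7 (j(b, r) = -4/7 - 3*1 = -4/7 - 3 = -25/7)
C(S) = -25/7 + S (C(S) = S - 25/7 = -25/7 + S)
v(H) = sqrt(-1579/7 + H) (v(H) = sqrt(-222 + (-25/7 + H)) = sqrt(-1579/7 + H))
v(426) - 477845 = sqrt(-11053 + 49*426)/7 - 477845 = sqrt(-11053 + 20874)/7 - 477845 = sqrt(9821)/7 - 477845 = -477845 + sqrt(9821)/7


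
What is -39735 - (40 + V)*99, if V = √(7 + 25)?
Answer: -43695 - 396*√2 ≈ -44255.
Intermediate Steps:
V = 4*√2 (V = √32 = 4*√2 ≈ 5.6569)
-39735 - (40 + V)*99 = -39735 - (40 + 4*√2)*99 = -39735 - (3960 + 396*√2) = -39735 + (-3960 - 396*√2) = -43695 - 396*√2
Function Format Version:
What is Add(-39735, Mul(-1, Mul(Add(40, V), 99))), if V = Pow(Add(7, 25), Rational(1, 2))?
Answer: Add(-43695, Mul(-396, Pow(2, Rational(1, 2)))) ≈ -44255.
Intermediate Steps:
V = Mul(4, Pow(2, Rational(1, 2))) (V = Pow(32, Rational(1, 2)) = Mul(4, Pow(2, Rational(1, 2))) ≈ 5.6569)
Add(-39735, Mul(-1, Mul(Add(40, V), 99))) = Add(-39735, Mul(-1, Mul(Add(40, Mul(4, Pow(2, Rational(1, 2)))), 99))) = Add(-39735, Mul(-1, Add(3960, Mul(396, Pow(2, Rational(1, 2)))))) = Add(-39735, Add(-3960, Mul(-396, Pow(2, Rational(1, 2))))) = Add(-43695, Mul(-396, Pow(2, Rational(1, 2))))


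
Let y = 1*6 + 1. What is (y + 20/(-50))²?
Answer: 1089/25 ≈ 43.560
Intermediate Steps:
y = 7 (y = 6 + 1 = 7)
(y + 20/(-50))² = (7 + 20/(-50))² = (7 + 20*(-1/50))² = (7 - ⅖)² = (33/5)² = 1089/25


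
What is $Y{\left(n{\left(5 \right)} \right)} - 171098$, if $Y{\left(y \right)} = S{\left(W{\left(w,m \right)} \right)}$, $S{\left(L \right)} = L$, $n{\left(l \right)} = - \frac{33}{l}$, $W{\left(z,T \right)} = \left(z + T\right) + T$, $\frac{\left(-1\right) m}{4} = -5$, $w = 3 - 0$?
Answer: $-171055$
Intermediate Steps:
$w = 3$ ($w = 3 + 0 = 3$)
$m = 20$ ($m = \left(-4\right) \left(-5\right) = 20$)
$W{\left(z,T \right)} = z + 2 T$ ($W{\left(z,T \right)} = \left(T + z\right) + T = z + 2 T$)
$Y{\left(y \right)} = 43$ ($Y{\left(y \right)} = 3 + 2 \cdot 20 = 3 + 40 = 43$)
$Y{\left(n{\left(5 \right)} \right)} - 171098 = 43 - 171098 = -171055$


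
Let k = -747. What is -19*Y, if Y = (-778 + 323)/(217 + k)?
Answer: -1729/106 ≈ -16.311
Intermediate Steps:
Y = 91/106 (Y = (-778 + 323)/(217 - 747) = -455/(-530) = -455*(-1/530) = 91/106 ≈ 0.85849)
-19*Y = -19*91/106 = -1729/106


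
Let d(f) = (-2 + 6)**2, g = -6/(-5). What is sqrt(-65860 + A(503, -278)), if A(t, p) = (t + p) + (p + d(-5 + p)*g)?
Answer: I*sqrt(1647345)/5 ≈ 256.7*I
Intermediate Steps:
g = 6/5 (g = -6*(-1/5) = 6/5 ≈ 1.2000)
d(f) = 16 (d(f) = 4**2 = 16)
A(t, p) = 96/5 + t + 2*p (A(t, p) = (t + p) + (p + 16*(6/5)) = (p + t) + (p + 96/5) = (p + t) + (96/5 + p) = 96/5 + t + 2*p)
sqrt(-65860 + A(503, -278)) = sqrt(-65860 + (96/5 + 503 + 2*(-278))) = sqrt(-65860 + (96/5 + 503 - 556)) = sqrt(-65860 - 169/5) = sqrt(-329469/5) = I*sqrt(1647345)/5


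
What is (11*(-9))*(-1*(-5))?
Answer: -495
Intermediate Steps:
(11*(-9))*(-1*(-5)) = -99*5 = -495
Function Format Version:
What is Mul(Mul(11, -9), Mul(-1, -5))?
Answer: -495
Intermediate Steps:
Mul(Mul(11, -9), Mul(-1, -5)) = Mul(-99, 5) = -495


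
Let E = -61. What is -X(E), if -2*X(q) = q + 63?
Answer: 1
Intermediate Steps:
X(q) = -63/2 - q/2 (X(q) = -(q + 63)/2 = -(63 + q)/2 = -63/2 - q/2)
-X(E) = -(-63/2 - ½*(-61)) = -(-63/2 + 61/2) = -1*(-1) = 1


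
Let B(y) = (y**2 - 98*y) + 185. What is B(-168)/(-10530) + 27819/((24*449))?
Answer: -31769563/18911880 ≈ -1.6799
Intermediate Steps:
B(y) = 185 + y**2 - 98*y
B(-168)/(-10530) + 27819/((24*449)) = (185 + (-168)**2 - 98*(-168))/(-10530) + 27819/((24*449)) = (185 + 28224 + 16464)*(-1/10530) + 27819/10776 = 44873*(-1/10530) + 27819*(1/10776) = -44873/10530 + 9273/3592 = -31769563/18911880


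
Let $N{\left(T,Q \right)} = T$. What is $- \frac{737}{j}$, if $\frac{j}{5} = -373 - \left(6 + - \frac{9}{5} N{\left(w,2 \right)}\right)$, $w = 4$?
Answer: $\frac{67}{169} \approx 0.39645$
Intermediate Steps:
$j = -1859$ ($j = 5 \left(-373 - \left(6 + - \frac{9}{5} \cdot 4\right)\right) = 5 \left(-373 - \left(6 + \left(-9\right) \frac{1}{5} \cdot 4\right)\right) = 5 \left(-373 - \left(6 - \frac{36}{5}\right)\right) = 5 \left(-373 - - \frac{6}{5}\right) = 5 \left(-373 + \frac{6}{5}\right) = 5 \left(- \frac{1859}{5}\right) = -1859$)
$- \frac{737}{j} = - \frac{737}{-1859} = \left(-737\right) \left(- \frac{1}{1859}\right) = \frac{67}{169}$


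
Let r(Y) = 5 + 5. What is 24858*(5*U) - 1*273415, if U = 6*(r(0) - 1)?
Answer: 6438245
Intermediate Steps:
r(Y) = 10
U = 54 (U = 6*(10 - 1) = 6*9 = 54)
24858*(5*U) - 1*273415 = 24858*(5*54) - 1*273415 = 24858*270 - 273415 = 6711660 - 273415 = 6438245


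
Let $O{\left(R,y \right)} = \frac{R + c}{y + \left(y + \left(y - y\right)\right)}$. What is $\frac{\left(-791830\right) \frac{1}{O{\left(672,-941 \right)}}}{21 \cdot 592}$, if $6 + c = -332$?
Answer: $\frac{372556015}{1038072} \approx 358.89$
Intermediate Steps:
$c = -338$ ($c = -6 - 332 = -338$)
$O{\left(R,y \right)} = \frac{-338 + R}{2 y}$ ($O{\left(R,y \right)} = \frac{R - 338}{y + \left(y + \left(y - y\right)\right)} = \frac{-338 + R}{y + \left(y + 0\right)} = \frac{-338 + R}{y + y} = \frac{-338 + R}{2 y}$)
$\frac{\left(-791830\right) \frac{1}{O{\left(672,-941 \right)}}}{21 \cdot 592} = \frac{\left(-791830\right) \frac{1}{\frac{1}{2} \frac{1}{-941} \left(-338 + 672\right)}}{21 \cdot 592} = \frac{\left(-791830\right) \frac{1}{\frac{1}{2} \left(- \frac{1}{941}\right) 334}}{12432} = - \frac{791830}{- \frac{167}{941}} \cdot \frac{1}{12432} = \left(-791830\right) \left(- \frac{941}{167}\right) \frac{1}{12432} = \frac{745112030}{167} \cdot \frac{1}{12432} = \frac{372556015}{1038072}$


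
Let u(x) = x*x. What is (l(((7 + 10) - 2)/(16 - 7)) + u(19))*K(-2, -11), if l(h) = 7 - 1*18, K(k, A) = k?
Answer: -700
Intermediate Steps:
u(x) = x²
l(h) = -11 (l(h) = 7 - 18 = -11)
(l(((7 + 10) - 2)/(16 - 7)) + u(19))*K(-2, -11) = (-11 + 19²)*(-2) = (-11 + 361)*(-2) = 350*(-2) = -700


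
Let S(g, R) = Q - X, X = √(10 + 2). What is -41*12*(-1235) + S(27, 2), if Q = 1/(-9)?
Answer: 5468579/9 - 2*√3 ≈ 6.0762e+5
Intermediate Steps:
X = 2*√3 (X = √12 = 2*√3 ≈ 3.4641)
Q = -⅑ ≈ -0.11111
S(g, R) = -⅑ - 2*√3
-41*12*(-1235) + S(27, 2) = -41*12*(-1235) + (-⅑ - 2*√3) = -492*(-1235) + (-⅑ - 2*√3) = 607620 + (-⅑ - 2*√3) = 5468579/9 - 2*√3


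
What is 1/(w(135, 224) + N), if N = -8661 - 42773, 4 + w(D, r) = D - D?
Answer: -1/51438 ≈ -1.9441e-5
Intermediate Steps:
w(D, r) = -4 (w(D, r) = -4 + (D - D) = -4 + 0 = -4)
N = -51434
1/(w(135, 224) + N) = 1/(-4 - 51434) = 1/(-51438) = -1/51438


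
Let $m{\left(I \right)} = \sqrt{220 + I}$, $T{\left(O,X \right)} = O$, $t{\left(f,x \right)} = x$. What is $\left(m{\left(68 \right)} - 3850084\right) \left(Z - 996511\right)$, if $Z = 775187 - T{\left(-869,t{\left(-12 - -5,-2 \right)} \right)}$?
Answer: $848770268220 - 2645460 \sqrt{2} \approx 8.4877 \cdot 10^{11}$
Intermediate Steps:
$Z = 776056$ ($Z = 775187 - -869 = 775187 + 869 = 776056$)
$\left(m{\left(68 \right)} - 3850084\right) \left(Z - 996511\right) = \left(\sqrt{220 + 68} - 3850084\right) \left(776056 - 996511\right) = \left(\sqrt{288} - 3850084\right) \left(-220455\right) = \left(12 \sqrt{2} - 3850084\right) \left(-220455\right) = \left(-3850084 + 12 \sqrt{2}\right) \left(-220455\right) = 848770268220 - 2645460 \sqrt{2}$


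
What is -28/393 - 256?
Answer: -100636/393 ≈ -256.07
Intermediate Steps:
-28/393 - 256 = -100636/393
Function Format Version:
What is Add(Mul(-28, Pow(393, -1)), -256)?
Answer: Rational(-100636, 393) ≈ -256.07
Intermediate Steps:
Add(Mul(-28, Pow(393, -1)), -256) = Add(Mul(-28, Rational(1, 393)), -256) = Add(Rational(-28, 393), -256) = Rational(-100636, 393)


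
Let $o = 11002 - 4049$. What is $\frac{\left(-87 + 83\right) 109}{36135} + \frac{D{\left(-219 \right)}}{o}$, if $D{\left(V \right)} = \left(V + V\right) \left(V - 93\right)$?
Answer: $\frac{4935033052}{251246655} \approx 19.642$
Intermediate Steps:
$o = 6953$ ($o = 11002 - 4049 = 6953$)
$D{\left(V \right)} = 2 V \left(-93 + V\right)$
$\frac{\left(-87 + 83\right) 109}{36135} + \frac{D{\left(-219 \right)}}{o} = \frac{\left(-87 + 83\right) 109}{36135} + \frac{2 \left(-219\right) \left(-93 - 219\right)}{6953} = \left(-4\right) 109 \cdot \frac{1}{36135} + 2 \left(-219\right) \left(-312\right) \frac{1}{6953} = \left(-436\right) \frac{1}{36135} + 136656 \cdot \frac{1}{6953} = - \frac{436}{36135} + \frac{136656}{6953} = \frac{4935033052}{251246655}$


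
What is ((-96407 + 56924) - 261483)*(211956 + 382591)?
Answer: -178938432402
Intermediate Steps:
((-96407 + 56924) - 261483)*(211956 + 382591) = (-39483 - 261483)*594547 = -300966*594547 = -178938432402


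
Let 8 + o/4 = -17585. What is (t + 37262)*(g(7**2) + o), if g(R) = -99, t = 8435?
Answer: -3220313287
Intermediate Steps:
o = -70372 (o = -32 + 4*(-17585) = -32 - 70340 = -70372)
(t + 37262)*(g(7**2) + o) = (8435 + 37262)*(-99 - 70372) = 45697*(-70471) = -3220313287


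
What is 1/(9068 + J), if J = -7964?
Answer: 1/1104 ≈ 0.00090580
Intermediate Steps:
1/(9068 + J) = 1/(9068 - 7964) = 1/1104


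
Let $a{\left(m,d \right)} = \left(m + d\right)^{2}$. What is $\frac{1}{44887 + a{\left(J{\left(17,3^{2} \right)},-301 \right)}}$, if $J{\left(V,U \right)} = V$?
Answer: $\frac{1}{125543} \approx 7.9654 \cdot 10^{-6}$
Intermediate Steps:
$a{\left(m,d \right)} = \left(d + m\right)^{2}$
$\frac{1}{44887 + a{\left(J{\left(17,3^{2} \right)},-301 \right)}} = \frac{1}{44887 + \left(-301 + 17\right)^{2}} = \frac{1}{44887 + \left(-284\right)^{2}} = \frac{1}{44887 + 80656} = \frac{1}{125543}$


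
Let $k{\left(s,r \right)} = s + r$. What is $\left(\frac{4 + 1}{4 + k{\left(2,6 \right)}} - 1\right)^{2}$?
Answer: $\frac{49}{144} \approx 0.34028$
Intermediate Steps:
$k{\left(s,r \right)} = r + s$
$\left(\frac{4 + 1}{4 + k{\left(2,6 \right)}} - 1\right)^{2} = \left(\frac{4 + 1}{4 + \left(6 + 2\right)} - 1\right)^{2} = \left(\frac{5}{4 + 8} - 1\right)^{2} = \left(\frac{5}{12} - 1\right)^{2} = \left(- \frac{7}{12}\right)^{2} = \frac{49}{144}$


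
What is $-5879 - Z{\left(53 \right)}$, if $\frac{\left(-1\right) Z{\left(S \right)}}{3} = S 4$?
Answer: $-5243$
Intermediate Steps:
$Z{\left(S \right)} = - 12 S$ ($Z{\left(S \right)} = - 3 S 4 = - 3 \cdot 4 S = - 12 S$)
$-5879 - Z{\left(53 \right)} = -5879 - \left(-12\right) 53 = -5879 - -636 = -5879 + 636 = -5243$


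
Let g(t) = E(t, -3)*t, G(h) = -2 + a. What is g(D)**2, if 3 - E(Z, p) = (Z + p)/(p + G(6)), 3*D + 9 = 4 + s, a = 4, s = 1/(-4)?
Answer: 2401/256 ≈ 9.3789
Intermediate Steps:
s = -1/4 ≈ -0.25000
G(h) = 2 (G(h) = -2 + 4 = 2)
D = -7/4 (D = -3 + (4 - 1/4)/3 = -3 + (1/3)*(15/4) = -3 + 5/4 = -7/4 ≈ -1.7500)
E(Z, p) = 3 - (Z + p)/(2 + p) (E(Z, p) = 3 - (Z + p)/(p + 2) = 3 - (Z + p)/(2 + p))
g(t) = t**2 (g(t) = ((6 - t + 2*(-3))/(2 - 3))*t = ((6 - t - 6)/(-1))*t = (-(-1)*t)*t = t*t = t**2)
g(D)**2 = ((-7/4)**2)**2 = (49/16)**2 = 2401/256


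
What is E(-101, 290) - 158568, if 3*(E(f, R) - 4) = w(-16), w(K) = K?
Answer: -475708/3 ≈ -1.5857e+5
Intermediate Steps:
E(f, R) = -4/3 (E(f, R) = 4 + (⅓)*(-16) = 4 - 16/3 = -4/3)
E(-101, 290) - 158568 = -4/3 - 158568 = -475708/3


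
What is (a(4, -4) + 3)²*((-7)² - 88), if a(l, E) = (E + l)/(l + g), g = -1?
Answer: -351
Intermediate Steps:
a(l, E) = (E + l)/(-1 + l) (a(l, E) = (E + l)/(l - 1) = (E + l)/(-1 + l))
(a(4, -4) + 3)²*((-7)² - 88) = ((-4 + 4)/(-1 + 4) + 3)²*((-7)² - 88) = (0/3 + 3)²*(49 - 88) = ((⅓)*0 + 3)²*(-39) = (0 + 3)²*(-39) = 3²*(-39) = 9*(-39) = -351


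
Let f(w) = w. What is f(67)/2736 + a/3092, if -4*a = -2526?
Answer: 483737/2114928 ≈ 0.22872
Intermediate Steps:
a = 1263/2 (a = -1/4*(-2526) = 1263/2 ≈ 631.50)
f(67)/2736 + a/3092 = 67/2736 + (1263/2)/3092 = 67*(1/2736) + (1263/2)*(1/3092) = 67/2736 + 1263/6184 = 483737/2114928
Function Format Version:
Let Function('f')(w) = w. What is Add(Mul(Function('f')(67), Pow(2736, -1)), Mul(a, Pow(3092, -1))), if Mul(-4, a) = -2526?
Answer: Rational(483737, 2114928) ≈ 0.22872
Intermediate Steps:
a = Rational(1263, 2) (a = Mul(Rational(-1, 4), -2526) = Rational(1263, 2) ≈ 631.50)
Add(Mul(Function('f')(67), Pow(2736, -1)), Mul(a, Pow(3092, -1))) = Add(Mul(67, Pow(2736, -1)), Mul(Rational(1263, 2), Pow(3092, -1))) = Add(Mul(67, Rational(1, 2736)), Mul(Rational(1263, 2), Rational(1, 3092))) = Add(Rational(67, 2736), Rational(1263, 6184)) = Rational(483737, 2114928)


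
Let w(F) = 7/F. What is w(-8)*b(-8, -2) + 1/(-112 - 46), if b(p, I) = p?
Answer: 1105/158 ≈ 6.9937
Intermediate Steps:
w(-8)*b(-8, -2) + 1/(-112 - 46) = (7/(-8))*(-8) + 1/(-112 - 46) = (7*(-1/8))*(-8) + 1/(-158) = -7/8*(-8) - 1/158 = 7 - 1/158 = 1105/158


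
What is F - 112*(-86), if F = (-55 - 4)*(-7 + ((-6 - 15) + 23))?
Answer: 9927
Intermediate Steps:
F = 295 (F = -59*(-7 + (-21 + 23)) = -59*(-7 + 2) = -59*(-5) = 295)
F - 112*(-86) = 295 - 112*(-86) = 295 + 9632 = 9927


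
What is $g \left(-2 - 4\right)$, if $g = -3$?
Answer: $18$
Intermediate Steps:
$g \left(-2 - 4\right) = - 3 \left(-2 - 4\right) = \left(-3\right) \left(-6\right) = 18$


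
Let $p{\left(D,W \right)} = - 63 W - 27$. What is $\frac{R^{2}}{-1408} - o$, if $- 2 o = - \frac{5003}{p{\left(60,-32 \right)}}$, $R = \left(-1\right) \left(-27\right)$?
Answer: $- \frac{4972093}{2800512} \approx -1.7754$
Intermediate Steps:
$R = 27$
$p{\left(D,W \right)} = -27 - 63 W$
$o = \frac{5003}{3978}$ ($o = - \frac{\left(-5003\right) \frac{1}{-27 - -2016}}{2} = - \frac{\left(-5003\right) \frac{1}{-27 + 2016}}{2} = - \frac{\left(-5003\right) \frac{1}{1989}}{2} = \left(- \frac{1}{2}\right) \left(- \frac{5003}{1989}\right) = \frac{5003}{3978} \approx 1.2577$)
$\frac{R^{2}}{-1408} - o = \frac{27^{2}}{-1408} - \frac{5003}{3978} = 729 \left(- \frac{1}{1408}\right) - \frac{5003}{3978} = - \frac{729}{1408} - \frac{5003}{3978} = - \frac{4972093}{2800512}$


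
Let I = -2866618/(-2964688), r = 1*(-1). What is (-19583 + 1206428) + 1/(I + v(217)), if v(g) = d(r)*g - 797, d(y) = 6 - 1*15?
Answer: 4836408435767551/4075012691 ≈ 1.1868e+6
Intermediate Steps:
r = -1
d(y) = -9 (d(y) = 6 - 15 = -9)
I = 1433309/1482344 (I = -2866618*(-1/2964688) = 1433309/1482344 ≈ 0.96692)
v(g) = -797 - 9*g (v(g) = -9*g - 797 = -797 - 9*g)
(-19583 + 1206428) + 1/(I + v(217)) = (-19583 + 1206428) + 1/(1433309/1482344 + (-797 - 9*217)) = 1186845 + 1/(1433309/1482344 + (-797 - 1953)) = 1186845 + 1/(1433309/1482344 - 2750) = 1186845 + 1/(-4075012691/1482344) = 1186845 - 1482344/4075012691 = 4836408435767551/4075012691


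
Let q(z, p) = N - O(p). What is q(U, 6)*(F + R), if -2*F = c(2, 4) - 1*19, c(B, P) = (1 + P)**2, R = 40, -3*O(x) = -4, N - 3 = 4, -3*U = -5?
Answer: 629/3 ≈ 209.67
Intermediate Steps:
U = 5/3 (U = -1/3*(-5) = 5/3 ≈ 1.6667)
N = 7 (N = 3 + 4 = 7)
O(x) = 4/3 (O(x) = -1/3*(-4) = 4/3)
q(z, p) = 17/3 (q(z, p) = 7 - 1*4/3 = 7 - 4/3 = 17/3)
F = -3 (F = -((1 + 4)**2 - 1*19)/2 = -(5**2 - 19)/2 = -(25 - 19)/2 = -1/2*6 = -3)
q(U, 6)*(F + R) = 17*(-3 + 40)/3 = (17/3)*37 = 629/3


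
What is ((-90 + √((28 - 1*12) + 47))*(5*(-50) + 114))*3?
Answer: 36720 - 1224*√7 ≈ 33482.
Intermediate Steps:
((-90 + √((28 - 1*12) + 47))*(5*(-50) + 114))*3 = ((-90 + √((28 - 12) + 47))*(-250 + 114))*3 = ((-90 + √(16 + 47))*(-136))*3 = ((-90 + √63)*(-136))*3 = ((-90 + 3*√7)*(-136))*3 = (12240 - 408*√7)*3 = 36720 - 1224*√7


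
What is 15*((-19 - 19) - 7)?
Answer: -675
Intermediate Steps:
15*((-19 - 19) - 7) = 15*(-38 - 7) = 15*(-45) = -675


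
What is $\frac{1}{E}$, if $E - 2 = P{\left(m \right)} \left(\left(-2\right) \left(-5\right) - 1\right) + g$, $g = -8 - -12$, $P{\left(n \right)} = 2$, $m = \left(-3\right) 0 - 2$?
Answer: $\frac{1}{24} \approx 0.041667$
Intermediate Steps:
$m = -2$ ($m = 0 - 2 = -2$)
$g = 4$ ($g = -8 + 12 = 4$)
$E = 24$ ($E = 2 + \left(2 \left(\left(-2\right) \left(-5\right) - 1\right) + 4\right) = 2 + \left(2 \left(10 - 1\right) + 4\right) = 2 + \left(2 \cdot 9 + 4\right) = 2 + \left(18 + 4\right) = 2 + 22 = 24$)
$\frac{1}{E} = \frac{1}{24}$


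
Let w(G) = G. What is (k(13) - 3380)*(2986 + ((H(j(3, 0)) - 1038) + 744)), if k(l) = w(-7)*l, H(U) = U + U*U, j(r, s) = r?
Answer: -9385584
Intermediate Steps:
H(U) = U + U**2
k(l) = -7*l
(k(13) - 3380)*(2986 + ((H(j(3, 0)) - 1038) + 744)) = (-7*13 - 3380)*(2986 + ((3*(1 + 3) - 1038) + 744)) = (-91 - 3380)*(2986 + ((3*4 - 1038) + 744)) = -3471*(2986 + ((12 - 1038) + 744)) = -3471*(2986 + (-1026 + 744)) = -3471*(2986 - 282) = -3471*2704 = -9385584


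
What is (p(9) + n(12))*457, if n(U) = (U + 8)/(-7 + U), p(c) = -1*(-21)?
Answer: 11425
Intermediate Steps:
p(c) = 21
n(U) = (8 + U)/(-7 + U)
(p(9) + n(12))*457 = (21 + (8 + 12)/(-7 + 12))*457 = (21 + 20/5)*457 = (21 + (⅕)*20)*457 = (21 + 4)*457 = 25*457 = 11425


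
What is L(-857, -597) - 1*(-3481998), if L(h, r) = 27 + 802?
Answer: 3482827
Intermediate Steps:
L(h, r) = 829
L(-857, -597) - 1*(-3481998) = 829 - 1*(-3481998) = 829 + 3481998 = 3482827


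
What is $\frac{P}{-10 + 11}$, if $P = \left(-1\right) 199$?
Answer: $-199$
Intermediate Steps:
$P = -199$
$\frac{P}{-10 + 11} = - \frac{199}{-10 + 11} = - \frac{199}{1} = \left(-199\right) 1 = -199$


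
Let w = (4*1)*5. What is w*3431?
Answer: 68620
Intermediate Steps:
w = 20 (w = 4*5 = 20)
w*3431 = 20*3431 = 68620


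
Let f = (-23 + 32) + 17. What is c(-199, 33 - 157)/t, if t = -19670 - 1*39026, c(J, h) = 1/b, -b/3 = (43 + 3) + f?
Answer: 1/12678336 ≈ 7.8875e-8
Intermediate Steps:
f = 26 (f = 9 + 17 = 26)
b = -216 (b = -3*((43 + 3) + 26) = -3*(46 + 26) = -3*72 = -216)
c(J, h) = -1/216 (c(J, h) = 1/(-216) = -1/216)
t = -58696 (t = -19670 - 39026 = -58696)
c(-199, 33 - 157)/t = -1/216/(-58696) = -1/216*(-1/58696) = 1/12678336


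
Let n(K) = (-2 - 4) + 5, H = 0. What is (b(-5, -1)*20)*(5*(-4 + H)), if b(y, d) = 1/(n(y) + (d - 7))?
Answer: 400/9 ≈ 44.444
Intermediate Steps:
n(K) = -1 (n(K) = -6 + 5 = -1)
b(y, d) = 1/(-8 + d) (b(y, d) = 1/(-1 + (d - 7)) = 1/(-1 + (-7 + d)) = 1/(-8 + d))
(b(-5, -1)*20)*(5*(-4 + H)) = (20/(-8 - 1))*(5*(-4 + 0)) = (20/(-9))*(5*(-4)) = -⅑*20*(-20) = -20/9*(-20) = 400/9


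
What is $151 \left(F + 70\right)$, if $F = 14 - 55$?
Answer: $4379$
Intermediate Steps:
$F = -41$ ($F = 14 - 55 = -41$)
$151 \left(F + 70\right) = 151 \left(-41 + 70\right) = 151 \cdot 29 = 4379$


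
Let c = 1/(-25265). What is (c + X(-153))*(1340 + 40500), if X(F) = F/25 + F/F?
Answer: -5412330352/25265 ≈ -2.1422e+5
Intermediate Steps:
c = -1/25265 ≈ -3.9580e-5
X(F) = 1 + F/25 (X(F) = F*(1/25) + 1 = F/25 + 1 = 1 + F/25)
(c + X(-153))*(1340 + 40500) = (-1/25265 + (1 + (1/25)*(-153)))*(1340 + 40500) = (-1/25265 + (1 - 153/25))*41840 = (-1/25265 - 128/25)*41840 = -646789/126325*41840 = -5412330352/25265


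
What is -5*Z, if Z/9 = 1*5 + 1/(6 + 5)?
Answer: -2520/11 ≈ -229.09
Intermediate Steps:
Z = 504/11 (Z = 9*(1*5 + 1/(6 + 5)) = 9*(5 + 1/11) = 9*(56/11) = 504/11 ≈ 45.818)
-5*Z = -5*504/11 = -2520/11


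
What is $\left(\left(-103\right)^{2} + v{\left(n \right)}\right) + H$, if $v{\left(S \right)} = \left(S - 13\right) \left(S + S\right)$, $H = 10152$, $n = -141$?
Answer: $64189$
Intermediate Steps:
$v{\left(S \right)} = 2 S \left(-13 + S\right)$ ($v{\left(S \right)} = \left(-13 + S\right) 2 S = 2 S \left(-13 + S\right)$)
$\left(\left(-103\right)^{2} + v{\left(n \right)}\right) + H = \left(\left(-103\right)^{2} + 2 \left(-141\right) \left(-13 - 141\right)\right) + 10152 = \left(10609 + 2 \left(-141\right) \left(-154\right)\right) + 10152 = \left(10609 + 43428\right) + 10152 = 54037 + 10152 = 64189$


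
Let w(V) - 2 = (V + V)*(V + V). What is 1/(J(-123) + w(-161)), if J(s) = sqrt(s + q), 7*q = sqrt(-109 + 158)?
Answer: 51843/5375393359 - I*sqrt(122)/10750786718 ≈ 9.6445e-6 - 1.0274e-9*I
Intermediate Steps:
q = 1 (q = sqrt(-109 + 158)/7 = sqrt(49)/7 = (1/7)*7 = 1)
w(V) = 2 + 4*V**2 (w(V) = 2 + (V + V)*(V + V) = 2 + (2*V)*(2*V) = 2 + 4*V**2)
J(s) = sqrt(1 + s) (J(s) = sqrt(s + 1) = sqrt(1 + s))
1/(J(-123) + w(-161)) = 1/(sqrt(1 - 123) + (2 + 4*(-161)**2)) = 1/(sqrt(-122) + (2 + 4*25921)) = 1/(I*sqrt(122) + (2 + 103684)) = 1/(I*sqrt(122) + 103686) = 1/(103686 + I*sqrt(122))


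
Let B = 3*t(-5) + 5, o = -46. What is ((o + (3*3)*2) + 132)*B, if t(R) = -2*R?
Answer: 3640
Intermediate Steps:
B = 35 (B = 3*(-2*(-5)) + 5 = 3*10 + 5 = 30 + 5 = 35)
((o + (3*3)*2) + 132)*B = ((-46 + (3*3)*2) + 132)*35 = ((-46 + 9*2) + 132)*35 = ((-46 + 18) + 132)*35 = (-28 + 132)*35 = 104*35 = 3640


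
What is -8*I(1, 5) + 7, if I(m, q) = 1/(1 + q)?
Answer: 17/3 ≈ 5.6667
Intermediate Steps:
-8*I(1, 5) + 7 = -8/(1 + 5) + 7 = -8/6 + 7 = -8*1/6 + 7 = -4/3 + 7 = 17/3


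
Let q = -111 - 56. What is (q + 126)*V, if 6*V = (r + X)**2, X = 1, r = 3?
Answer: -328/3 ≈ -109.33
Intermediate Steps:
V = 8/3 (V = (3 + 1)**2/6 = (1/6)*4**2 = (1/6)*16 = 8/3 ≈ 2.6667)
q = -167
(q + 126)*V = (-167 + 126)*(8/3) = -41*8/3 = -328/3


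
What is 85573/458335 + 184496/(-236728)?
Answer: -8037931127/13562590985 ≈ -0.59265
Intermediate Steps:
85573/458335 + 184496/(-236728) = 85573*(1/458335) + 184496*(-1/236728) = 85573/458335 - 23062/29591 = -8037931127/13562590985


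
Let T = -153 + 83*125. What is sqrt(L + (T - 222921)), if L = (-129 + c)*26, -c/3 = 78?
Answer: I*sqrt(222137) ≈ 471.31*I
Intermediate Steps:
c = -234 (c = -3*78 = -234)
L = -9438 (L = (-129 - 234)*26 = -363*26 = -9438)
T = 10222 (T = -153 + 10375 = 10222)
sqrt(L + (T - 222921)) = sqrt(-9438 + (10222 - 222921)) = sqrt(-9438 - 212699) = sqrt(-222137) = I*sqrt(222137)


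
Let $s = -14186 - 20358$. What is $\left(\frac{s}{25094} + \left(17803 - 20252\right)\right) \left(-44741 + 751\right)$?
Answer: $\frac{1352467051250}{12547} \approx 1.0779 \cdot 10^{8}$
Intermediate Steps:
$s = -34544$ ($s = -14186 - 20358 = -34544$)
$\left(\frac{s}{25094} + \left(17803 - 20252\right)\right) \left(-44741 + 751\right) = \left(- \frac{34544}{25094} + \left(17803 - 20252\right)\right) \left(-44741 + 751\right) = \left(\left(-34544\right) \frac{1}{25094} + \left(17803 - 20252\right)\right) \left(-43990\right) = \left(- \frac{17272}{12547} - 2449\right) \left(-43990\right) = \left(- \frac{30744875}{12547}\right) \left(-43990\right) = \frac{1352467051250}{12547}$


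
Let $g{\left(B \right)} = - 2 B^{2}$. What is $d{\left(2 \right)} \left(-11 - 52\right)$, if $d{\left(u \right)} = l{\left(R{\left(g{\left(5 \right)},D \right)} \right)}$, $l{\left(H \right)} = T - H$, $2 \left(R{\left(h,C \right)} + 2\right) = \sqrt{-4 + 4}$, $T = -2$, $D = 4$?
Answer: $0$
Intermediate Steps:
$R{\left(h,C \right)} = -2$ ($R{\left(h,C \right)} = -2 + \frac{\sqrt{-4 + 4}}{2} = -2 + \frac{\sqrt{0}}{2} = -2 + \frac{1}{2} \cdot 0 = -2 + 0 = -2$)
$l{\left(H \right)} = -2 - H$
$d{\left(u \right)} = 0$ ($d{\left(u \right)} = -2 - -2 = -2 + 2 = 0$)
$d{\left(2 \right)} \left(-11 - 52\right) = 0 \left(-11 - 52\right) = 0 \left(-63\right) = 0$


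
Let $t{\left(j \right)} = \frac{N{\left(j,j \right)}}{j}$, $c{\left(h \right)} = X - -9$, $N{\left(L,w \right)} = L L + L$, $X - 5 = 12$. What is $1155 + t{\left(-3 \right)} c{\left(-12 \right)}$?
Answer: $1103$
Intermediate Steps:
$X = 17$ ($X = 5 + 12 = 17$)
$N{\left(L,w \right)} = L + L^{2}$ ($N{\left(L,w \right)} = L^{2} + L = L + L^{2}$)
$c{\left(h \right)} = 26$ ($c{\left(h \right)} = 17 - -9 = 17 + 9 = 26$)
$t{\left(j \right)} = 1 + j$ ($t{\left(j \right)} = \frac{j \left(1 + j\right)}{j} = 1 + j$)
$1155 + t{\left(-3 \right)} c{\left(-12 \right)} = 1155 + \left(1 - 3\right) 26 = 1155 - 52 = 1103$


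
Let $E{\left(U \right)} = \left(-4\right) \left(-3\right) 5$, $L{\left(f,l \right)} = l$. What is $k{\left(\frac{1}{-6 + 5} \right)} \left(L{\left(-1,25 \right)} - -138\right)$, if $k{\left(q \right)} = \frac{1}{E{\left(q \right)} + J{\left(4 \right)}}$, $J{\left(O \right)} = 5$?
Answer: $\frac{163}{65} \approx 2.5077$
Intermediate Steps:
$E{\left(U \right)} = 60$ ($E{\left(U \right)} = 12 \cdot 5 = 60$)
$k{\left(q \right)} = \frac{1}{65}$ ($k{\left(q \right)} = \frac{1}{60 + 5} = \frac{1}{65}$)
$k{\left(\frac{1}{-6 + 5} \right)} \left(L{\left(-1,25 \right)} - -138\right) = \frac{25 - -138}{65} = \frac{25 + 138}{65} = \frac{1}{65} \cdot 163 = \frac{163}{65}$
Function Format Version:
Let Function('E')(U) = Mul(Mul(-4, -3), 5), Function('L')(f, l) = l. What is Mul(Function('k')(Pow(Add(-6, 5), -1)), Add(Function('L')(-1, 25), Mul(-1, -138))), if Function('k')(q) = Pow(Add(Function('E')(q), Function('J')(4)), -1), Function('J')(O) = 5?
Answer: Rational(163, 65) ≈ 2.5077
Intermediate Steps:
Function('E')(U) = 60 (Function('E')(U) = Mul(12, 5) = 60)
Function('k')(q) = Rational(1, 65) (Function('k')(q) = Pow(Add(60, 5), -1) = Pow(65, -1) = Rational(1, 65))
Mul(Function('k')(Pow(Add(-6, 5), -1)), Add(Function('L')(-1, 25), Mul(-1, -138))) = Mul(Rational(1, 65), Add(25, Mul(-1, -138))) = Mul(Rational(1, 65), Add(25, 138)) = Mul(Rational(1, 65), 163) = Rational(163, 65)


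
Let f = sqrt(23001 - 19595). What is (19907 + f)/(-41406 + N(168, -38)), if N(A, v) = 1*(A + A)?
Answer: -19907/41070 - sqrt(3406)/41070 ≈ -0.48613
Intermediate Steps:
N(A, v) = 2*A (N(A, v) = 1*(2*A) = 2*A)
f = sqrt(3406) ≈ 58.361
(19907 + f)/(-41406 + N(168, -38)) = (19907 + sqrt(3406))/(-41406 + 2*168) = (19907 + sqrt(3406))/(-41406 + 336) = (19907 + sqrt(3406))/(-41070) = (19907 + sqrt(3406))*(-1/41070) = -19907/41070 - sqrt(3406)/41070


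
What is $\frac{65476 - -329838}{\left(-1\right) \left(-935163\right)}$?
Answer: $\frac{395314}{935163} \approx 0.42272$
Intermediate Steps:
$\frac{65476 - -329838}{\left(-1\right) \left(-935163\right)} = \frac{65476 + 329838}{935163} = 395314 \cdot \frac{1}{935163} = \frac{395314}{935163}$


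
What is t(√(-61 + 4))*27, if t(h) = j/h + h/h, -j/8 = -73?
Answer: 27 - 5256*I*√57/19 ≈ 27.0 - 2088.5*I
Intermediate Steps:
j = 584 (j = -8*(-73) = 584)
t(h) = 1 + 584/h (t(h) = 584/h + h/h = 584/h + 1 = 1 + 584/h)
t(√(-61 + 4))*27 = ((584 + √(-61 + 4))/(√(-61 + 4)))*27 = ((584 + √(-57))/(√(-57)))*27 = ((584 + I*√57)/((I*√57)))*27 = ((-I*√57/57)*(584 + I*√57))*27 = -I*√57*(584 + I*√57)/57*27 = -9*I*√57*(584 + I*√57)/19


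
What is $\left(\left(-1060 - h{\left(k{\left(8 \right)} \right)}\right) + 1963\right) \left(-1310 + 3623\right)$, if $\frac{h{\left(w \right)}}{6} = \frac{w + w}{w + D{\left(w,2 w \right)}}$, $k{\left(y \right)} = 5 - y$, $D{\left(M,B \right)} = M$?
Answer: $2074761$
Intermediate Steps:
$h{\left(w \right)} = 6$ ($h{\left(w \right)} = 6 \frac{w + w}{w + w} = 6 \frac{2 w}{2 w} = 6 \cdot 2 w \frac{1}{2 w} = 6 \cdot 1 = 6$)
$\left(\left(-1060 - h{\left(k{\left(8 \right)} \right)}\right) + 1963\right) \left(-1310 + 3623\right) = \left(\left(-1060 - 6\right) + 1963\right) \left(-1310 + 3623\right) = \left(\left(-1060 - 6\right) + 1963\right) 2313 = \left(-1066 + 1963\right) 2313 = 897 \cdot 2313 = 2074761$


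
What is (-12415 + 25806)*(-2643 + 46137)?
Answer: 582428154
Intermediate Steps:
(-12415 + 25806)*(-2643 + 46137) = 13391*43494 = 582428154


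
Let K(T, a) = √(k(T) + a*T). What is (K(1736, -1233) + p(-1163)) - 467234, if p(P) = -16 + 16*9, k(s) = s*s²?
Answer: -467106 + 2*√1307408942 ≈ -3.9479e+5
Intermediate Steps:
k(s) = s³
K(T, a) = √(T³ + T*a) (K(T, a) = √(T³ + a*T) = √(T³ + T*a))
p(P) = 128 (p(P) = -16 + 144 = 128)
(K(1736, -1233) + p(-1163)) - 467234 = (√(1736*(-1233 + 1736²)) + 128) - 467234 = (√(1736*(-1233 + 3013696)) + 128) - 467234 = (√(1736*3012463) + 128) - 467234 = (√5229635768 + 128) - 467234 = (2*√1307408942 + 128) - 467234 = (128 + 2*√1307408942) - 467234 = -467106 + 2*√1307408942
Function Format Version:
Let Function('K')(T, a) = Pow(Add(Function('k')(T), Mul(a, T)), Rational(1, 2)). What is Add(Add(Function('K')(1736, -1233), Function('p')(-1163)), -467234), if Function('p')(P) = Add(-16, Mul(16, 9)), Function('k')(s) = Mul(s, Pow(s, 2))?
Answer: Add(-467106, Mul(2, Pow(1307408942, Rational(1, 2)))) ≈ -3.9479e+5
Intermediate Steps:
Function('k')(s) = Pow(s, 3)
Function('K')(T, a) = Pow(Add(Pow(T, 3), Mul(T, a)), Rational(1, 2)) (Function('K')(T, a) = Pow(Add(Pow(T, 3), Mul(a, T)), Rational(1, 2)) = Pow(Add(Pow(T, 3), Mul(T, a)), Rational(1, 2)))
Function('p')(P) = 128 (Function('p')(P) = Add(-16, 144) = 128)
Add(Add(Function('K')(1736, -1233), Function('p')(-1163)), -467234) = Add(Add(Pow(Mul(1736, Add(-1233, Pow(1736, 2))), Rational(1, 2)), 128), -467234) = Add(Add(Pow(Mul(1736, Add(-1233, 3013696)), Rational(1, 2)), 128), -467234) = Add(Add(Pow(Mul(1736, 3012463), Rational(1, 2)), 128), -467234) = Add(Add(Pow(5229635768, Rational(1, 2)), 128), -467234) = Add(Add(Mul(2, Pow(1307408942, Rational(1, 2))), 128), -467234) = Add(Add(128, Mul(2, Pow(1307408942, Rational(1, 2)))), -467234) = Add(-467106, Mul(2, Pow(1307408942, Rational(1, 2))))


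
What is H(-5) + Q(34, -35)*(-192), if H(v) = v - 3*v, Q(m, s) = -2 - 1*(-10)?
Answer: -1526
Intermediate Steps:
Q(m, s) = 8 (Q(m, s) = -2 + 10 = 8)
H(v) = -2*v
H(-5) + Q(34, -35)*(-192) = -2*(-5) + 8*(-192) = 10 - 1536 = -1526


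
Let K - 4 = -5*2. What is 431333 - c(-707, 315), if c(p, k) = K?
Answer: 431339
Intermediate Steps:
K = -6 (K = 4 - 5*2 = 4 - 10 = -6)
c(p, k) = -6
431333 - c(-707, 315) = 431333 - 1*(-6) = 431333 + 6 = 431339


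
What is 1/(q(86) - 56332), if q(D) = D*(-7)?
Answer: -1/56934 ≈ -1.7564e-5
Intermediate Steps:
q(D) = -7*D
1/(q(86) - 56332) = 1/(-7*86 - 56332) = 1/(-602 - 56332) = 1/(-56934) = -1/56934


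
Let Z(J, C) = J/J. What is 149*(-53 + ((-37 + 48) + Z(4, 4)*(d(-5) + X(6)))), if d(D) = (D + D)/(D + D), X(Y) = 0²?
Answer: -6109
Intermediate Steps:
X(Y) = 0
Z(J, C) = 1
d(D) = 1 (d(D) = (2*D)/((2*D)) = (2*D)*(1/(2*D)) = 1)
149*(-53 + ((-37 + 48) + Z(4, 4)*(d(-5) + X(6)))) = 149*(-53 + ((-37 + 48) + 1*(1 + 0))) = 149*(-53 + (11 + 1*1)) = 149*(-53 + (11 + 1)) = 149*(-53 + 12) = 149*(-41) = -6109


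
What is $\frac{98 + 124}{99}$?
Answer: $\frac{74}{33} \approx 2.2424$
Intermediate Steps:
$\frac{98 + 124}{99} = 222 \cdot \frac{1}{99} = \frac{74}{33}$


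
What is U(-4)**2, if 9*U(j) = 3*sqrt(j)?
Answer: -4/9 ≈ -0.44444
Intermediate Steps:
U(j) = sqrt(j)/3 (U(j) = (3*sqrt(j))/9 = sqrt(j)/3)
U(-4)**2 = (sqrt(-4)/3)**2 = ((2*I)/3)**2 = (2*I/3)**2 = -4/9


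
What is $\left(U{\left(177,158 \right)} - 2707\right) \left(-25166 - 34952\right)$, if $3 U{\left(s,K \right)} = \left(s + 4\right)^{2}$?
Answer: $- \frac{1481307520}{3} \approx -4.9377 \cdot 10^{8}$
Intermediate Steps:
$U{\left(s,K \right)} = \frac{\left(4 + s\right)^{2}}{3}$ ($U{\left(s,K \right)} = \frac{\left(s + 4\right)^{2}}{3} = \frac{\left(4 + s\right)^{2}}{3}$)
$\left(U{\left(177,158 \right)} - 2707\right) \left(-25166 - 34952\right) = \left(\frac{\left(4 + 177\right)^{2}}{3} - 2707\right) \left(-25166 - 34952\right) = \left(\frac{181^{2}}{3} - 2707\right) \left(-60118\right) = \left(\frac{1}{3} \cdot 32761 - 2707\right) \left(-60118\right) = \left(\frac{32761}{3} - 2707\right) \left(-60118\right) = \frac{24640}{3} \left(-60118\right) = - \frac{1481307520}{3}$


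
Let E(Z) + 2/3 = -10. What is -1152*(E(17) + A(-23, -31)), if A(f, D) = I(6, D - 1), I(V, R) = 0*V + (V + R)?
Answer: 42240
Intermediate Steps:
E(Z) = -32/3 (E(Z) = -2/3 - 10 = -32/3)
I(V, R) = R + V (I(V, R) = 0 + (R + V) = R + V)
A(f, D) = 5 + D (A(f, D) = (D - 1) + 6 = (-1 + D) + 6 = 5 + D)
-1152*(E(17) + A(-23, -31)) = -1152*(-32/3 + (5 - 31)) = -1152*(-32/3 - 26) = -1152*(-110/3) = 42240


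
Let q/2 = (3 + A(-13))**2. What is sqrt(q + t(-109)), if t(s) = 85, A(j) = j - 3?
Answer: 3*sqrt(47) ≈ 20.567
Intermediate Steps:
A(j) = -3 + j
q = 338 (q = 2*(3 + (-3 - 13))**2 = 2*(3 - 16)**2 = 2*(-13)**2 = 2*169 = 338)
sqrt(q + t(-109)) = sqrt(338 + 85) = sqrt(423) = 3*sqrt(47)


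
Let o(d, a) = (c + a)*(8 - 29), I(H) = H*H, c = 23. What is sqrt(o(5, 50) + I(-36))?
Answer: I*sqrt(237) ≈ 15.395*I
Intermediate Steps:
I(H) = H**2
o(d, a) = -483 - 21*a (o(d, a) = (23 + a)*(8 - 29) = (23 + a)*(-21) = -483 - 21*a)
sqrt(o(5, 50) + I(-36)) = sqrt((-483 - 21*50) + (-36)**2) = sqrt((-483 - 1050) + 1296) = sqrt(-1533 + 1296) = sqrt(-237) = I*sqrt(237)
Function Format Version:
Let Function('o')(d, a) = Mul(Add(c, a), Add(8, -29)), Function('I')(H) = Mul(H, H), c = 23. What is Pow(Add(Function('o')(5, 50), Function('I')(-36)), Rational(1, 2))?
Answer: Mul(I, Pow(237, Rational(1, 2))) ≈ Mul(15.395, I)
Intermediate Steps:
Function('I')(H) = Pow(H, 2)
Function('o')(d, a) = Add(-483, Mul(-21, a)) (Function('o')(d, a) = Mul(Add(23, a), Add(8, -29)) = Mul(Add(23, a), -21) = Add(-483, Mul(-21, a)))
Pow(Add(Function('o')(5, 50), Function('I')(-36)), Rational(1, 2)) = Pow(Add(Add(-483, Mul(-21, 50)), Pow(-36, 2)), Rational(1, 2)) = Pow(Add(Add(-483, -1050), 1296), Rational(1, 2)) = Pow(Add(-1533, 1296), Rational(1, 2)) = Pow(-237, Rational(1, 2)) = Mul(I, Pow(237, Rational(1, 2)))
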